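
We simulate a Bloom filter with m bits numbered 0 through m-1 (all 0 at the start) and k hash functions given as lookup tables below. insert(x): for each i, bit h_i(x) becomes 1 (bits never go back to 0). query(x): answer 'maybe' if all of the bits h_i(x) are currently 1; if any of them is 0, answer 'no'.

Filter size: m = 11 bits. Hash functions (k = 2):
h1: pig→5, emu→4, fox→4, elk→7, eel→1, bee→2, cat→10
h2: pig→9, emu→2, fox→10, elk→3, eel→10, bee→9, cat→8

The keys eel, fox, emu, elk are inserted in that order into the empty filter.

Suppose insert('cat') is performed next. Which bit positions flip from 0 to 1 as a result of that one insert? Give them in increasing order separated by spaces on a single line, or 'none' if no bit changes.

Start: bits=00000000000
After insert 'eel': sets bits 1 10 -> bits=01000000001
After insert 'fox': sets bits 4 10 -> bits=01001000001
After insert 'emu': sets bits 2 4 -> bits=01101000001
After insert 'elk': sets bits 3 7 -> bits=01111001001
insert 'cat' would touch bits 8 10; currently bit8=0, bit10=1
Bits that are 0 among those (would change 0->1): 8

Answer: 8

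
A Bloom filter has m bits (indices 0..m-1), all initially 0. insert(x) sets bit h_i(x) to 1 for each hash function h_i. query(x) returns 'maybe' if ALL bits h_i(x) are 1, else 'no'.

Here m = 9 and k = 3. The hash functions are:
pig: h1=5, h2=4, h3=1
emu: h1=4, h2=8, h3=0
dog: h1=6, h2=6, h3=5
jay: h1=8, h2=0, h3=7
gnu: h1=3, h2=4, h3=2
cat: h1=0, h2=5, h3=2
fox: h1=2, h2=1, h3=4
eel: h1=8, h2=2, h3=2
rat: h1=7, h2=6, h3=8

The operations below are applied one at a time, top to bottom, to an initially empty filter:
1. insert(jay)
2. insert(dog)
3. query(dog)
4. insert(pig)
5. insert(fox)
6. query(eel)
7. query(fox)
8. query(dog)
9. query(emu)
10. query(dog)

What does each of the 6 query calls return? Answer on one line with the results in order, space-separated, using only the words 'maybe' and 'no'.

Answer: maybe maybe maybe maybe maybe maybe

Derivation:
Start: bits=000000000
Op 1: insert jay -> sets bits 0 7 8 -> bits=100000011
Op 2: insert dog -> sets bits 5 6 -> bits=100001111
Op 3: query dog -> checks bit5=1, bit6=1 (all 1) -> maybe
Op 4: insert pig -> sets bits 1 4 5 -> bits=110011111
Op 5: insert fox -> sets bits 1 2 4 -> bits=111011111
Op 6: query eel -> checks bit2=1, bit8=1 (all 1) -> maybe
Op 7: query fox -> checks bit1=1, bit2=1, bit4=1 (all 1) -> maybe
Op 8: query dog -> checks bit5=1, bit6=1 (all 1) -> maybe
Op 9: query emu -> checks bit0=1, bit4=1, bit8=1 (all 1) -> maybe
Op 10: query dog -> checks bit5=1, bit6=1 (all 1) -> maybe
Query results in order: maybe maybe maybe maybe maybe maybe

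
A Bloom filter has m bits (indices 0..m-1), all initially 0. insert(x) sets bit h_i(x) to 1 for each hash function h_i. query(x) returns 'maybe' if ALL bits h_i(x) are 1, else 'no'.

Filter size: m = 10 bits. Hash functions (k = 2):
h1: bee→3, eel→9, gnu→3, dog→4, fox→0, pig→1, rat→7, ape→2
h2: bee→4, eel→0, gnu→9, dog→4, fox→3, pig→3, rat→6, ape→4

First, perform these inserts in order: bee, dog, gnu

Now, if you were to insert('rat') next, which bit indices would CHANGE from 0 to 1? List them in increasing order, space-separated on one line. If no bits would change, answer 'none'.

Start: bits=0000000000
After insert 'bee': sets bits 3 4 -> bits=0001100000
After insert 'dog': sets bits 4 -> bits=0001100000
After insert 'gnu': sets bits 3 9 -> bits=0001100001
insert 'rat' would touch bits 6 7; currently bit6=0, bit7=0
Bits that are 0 among those (would change 0->1): 6 7

Answer: 6 7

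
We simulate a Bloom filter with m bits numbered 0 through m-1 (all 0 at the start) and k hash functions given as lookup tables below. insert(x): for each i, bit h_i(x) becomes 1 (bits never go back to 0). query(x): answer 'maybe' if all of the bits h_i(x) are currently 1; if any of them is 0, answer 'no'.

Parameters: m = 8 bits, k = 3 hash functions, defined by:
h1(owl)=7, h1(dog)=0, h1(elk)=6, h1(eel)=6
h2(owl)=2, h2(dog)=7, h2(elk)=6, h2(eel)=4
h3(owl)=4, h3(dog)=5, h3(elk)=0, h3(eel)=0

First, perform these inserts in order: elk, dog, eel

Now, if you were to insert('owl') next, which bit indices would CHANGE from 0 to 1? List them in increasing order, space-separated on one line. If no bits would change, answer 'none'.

Start: bits=00000000
After insert 'elk': sets bits 0 6 -> bits=10000010
After insert 'dog': sets bits 0 5 7 -> bits=10000111
After insert 'eel': sets bits 0 4 6 -> bits=10001111
insert 'owl' would touch bits 2 4 7; currently bit2=0, bit4=1, bit7=1
Bits that are 0 among those (would change 0->1): 2

Answer: 2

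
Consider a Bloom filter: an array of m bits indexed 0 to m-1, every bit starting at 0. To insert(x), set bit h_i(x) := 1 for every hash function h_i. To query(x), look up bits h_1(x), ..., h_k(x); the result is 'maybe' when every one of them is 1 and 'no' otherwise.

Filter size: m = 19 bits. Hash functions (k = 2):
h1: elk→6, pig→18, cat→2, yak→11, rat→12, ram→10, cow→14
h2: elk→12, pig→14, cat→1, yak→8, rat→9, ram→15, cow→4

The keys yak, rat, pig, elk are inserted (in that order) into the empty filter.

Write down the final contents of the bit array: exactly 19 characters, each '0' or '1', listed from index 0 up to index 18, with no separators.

Answer: 0000001011011010001

Derivation:
Start: bits=0000000000000000000
After insert 'yak': sets bits 8 11 -> bits=0000000010010000000
After insert 'rat': sets bits 9 12 -> bits=0000000011011000000
After insert 'pig': sets bits 14 18 -> bits=0000000011011010001
After insert 'elk': sets bits 6 12 -> bits=0000001011011010001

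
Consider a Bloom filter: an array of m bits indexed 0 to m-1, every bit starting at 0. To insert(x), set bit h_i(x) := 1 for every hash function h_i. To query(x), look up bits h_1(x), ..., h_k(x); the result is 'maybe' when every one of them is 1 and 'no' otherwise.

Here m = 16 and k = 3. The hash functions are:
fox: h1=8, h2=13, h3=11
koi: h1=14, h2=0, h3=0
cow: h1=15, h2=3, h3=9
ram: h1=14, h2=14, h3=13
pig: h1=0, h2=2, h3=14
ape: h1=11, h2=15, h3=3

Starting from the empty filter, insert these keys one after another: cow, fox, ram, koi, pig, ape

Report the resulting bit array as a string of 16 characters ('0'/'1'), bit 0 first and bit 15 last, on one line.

Start: bits=0000000000000000
After insert 'cow': sets bits 3 9 15 -> bits=0001000001000001
After insert 'fox': sets bits 8 11 13 -> bits=0001000011010101
After insert 'ram': sets bits 13 14 -> bits=0001000011010111
After insert 'koi': sets bits 0 14 -> bits=1001000011010111
After insert 'pig': sets bits 0 2 14 -> bits=1011000011010111
After insert 'ape': sets bits 3 11 15 -> bits=1011000011010111

Answer: 1011000011010111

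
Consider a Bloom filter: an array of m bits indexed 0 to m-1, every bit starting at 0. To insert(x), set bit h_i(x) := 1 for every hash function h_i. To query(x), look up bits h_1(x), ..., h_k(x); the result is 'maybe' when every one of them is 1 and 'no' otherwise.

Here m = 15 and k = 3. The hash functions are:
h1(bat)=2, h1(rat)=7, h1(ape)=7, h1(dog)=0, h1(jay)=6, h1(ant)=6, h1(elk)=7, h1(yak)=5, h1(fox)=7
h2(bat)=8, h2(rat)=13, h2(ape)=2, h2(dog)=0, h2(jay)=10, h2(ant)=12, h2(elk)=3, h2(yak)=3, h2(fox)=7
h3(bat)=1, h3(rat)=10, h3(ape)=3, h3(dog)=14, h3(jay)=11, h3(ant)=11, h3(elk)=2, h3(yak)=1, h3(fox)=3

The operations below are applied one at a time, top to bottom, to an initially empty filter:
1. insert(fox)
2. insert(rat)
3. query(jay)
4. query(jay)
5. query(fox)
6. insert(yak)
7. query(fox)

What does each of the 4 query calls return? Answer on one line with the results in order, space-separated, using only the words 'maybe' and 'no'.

Start: bits=000000000000000
Op 1: insert fox -> sets bits 3 7 -> bits=000100010000000
Op 2: insert rat -> sets bits 7 10 13 -> bits=000100010010010
Op 3: query jay -> checks bit6=0, bit10=1, bit11=0 (has a 0) -> no
Op 4: query jay -> checks bit6=0, bit10=1, bit11=0 (has a 0) -> no
Op 5: query fox -> checks bit3=1, bit7=1 (all 1) -> maybe
Op 6: insert yak -> sets bits 1 3 5 -> bits=010101010010010
Op 7: query fox -> checks bit3=1, bit7=1 (all 1) -> maybe
Query results in order: no no maybe maybe

Answer: no no maybe maybe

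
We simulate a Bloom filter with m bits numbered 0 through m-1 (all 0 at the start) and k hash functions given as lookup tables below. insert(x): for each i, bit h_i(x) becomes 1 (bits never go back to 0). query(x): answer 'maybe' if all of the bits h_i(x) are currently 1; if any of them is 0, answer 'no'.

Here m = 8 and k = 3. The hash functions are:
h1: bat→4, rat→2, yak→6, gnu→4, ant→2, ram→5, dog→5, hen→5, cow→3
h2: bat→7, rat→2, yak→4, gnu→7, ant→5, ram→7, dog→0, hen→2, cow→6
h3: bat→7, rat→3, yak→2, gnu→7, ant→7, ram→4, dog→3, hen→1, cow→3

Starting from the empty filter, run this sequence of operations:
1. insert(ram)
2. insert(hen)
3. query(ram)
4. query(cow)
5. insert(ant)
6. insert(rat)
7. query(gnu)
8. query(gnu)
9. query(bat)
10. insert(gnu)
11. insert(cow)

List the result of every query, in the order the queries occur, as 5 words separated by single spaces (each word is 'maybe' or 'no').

Answer: maybe no maybe maybe maybe

Derivation:
Start: bits=00000000
Op 1: insert ram -> sets bits 4 5 7 -> bits=00001101
Op 2: insert hen -> sets bits 1 2 5 -> bits=01101101
Op 3: query ram -> checks bit4=1, bit5=1, bit7=1 (all 1) -> maybe
Op 4: query cow -> checks bit3=0, bit6=0 (has a 0) -> no
Op 5: insert ant -> sets bits 2 5 7 -> bits=01101101
Op 6: insert rat -> sets bits 2 3 -> bits=01111101
Op 7: query gnu -> checks bit4=1, bit7=1 (all 1) -> maybe
Op 8: query gnu -> checks bit4=1, bit7=1 (all 1) -> maybe
Op 9: query bat -> checks bit4=1, bit7=1 (all 1) -> maybe
Op 10: insert gnu -> sets bits 4 7 -> bits=01111101
Op 11: insert cow -> sets bits 3 6 -> bits=01111111
Query results in order: maybe no maybe maybe maybe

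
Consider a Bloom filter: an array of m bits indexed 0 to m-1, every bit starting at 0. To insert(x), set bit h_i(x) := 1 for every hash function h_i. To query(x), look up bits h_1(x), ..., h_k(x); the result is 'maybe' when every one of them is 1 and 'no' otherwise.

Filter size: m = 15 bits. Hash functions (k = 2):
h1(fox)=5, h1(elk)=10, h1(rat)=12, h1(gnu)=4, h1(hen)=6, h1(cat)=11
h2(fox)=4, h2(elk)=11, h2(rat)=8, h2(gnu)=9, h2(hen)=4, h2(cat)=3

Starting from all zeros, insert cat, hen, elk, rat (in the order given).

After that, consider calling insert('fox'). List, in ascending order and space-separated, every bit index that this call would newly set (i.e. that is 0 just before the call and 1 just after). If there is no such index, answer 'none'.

Start: bits=000000000000000
After insert 'cat': sets bits 3 11 -> bits=000100000001000
After insert 'hen': sets bits 4 6 -> bits=000110100001000
After insert 'elk': sets bits 10 11 -> bits=000110100011000
After insert 'rat': sets bits 8 12 -> bits=000110101011100
insert 'fox' would touch bits 4 5; currently bit4=1, bit5=0
Bits that are 0 among those (would change 0->1): 5

Answer: 5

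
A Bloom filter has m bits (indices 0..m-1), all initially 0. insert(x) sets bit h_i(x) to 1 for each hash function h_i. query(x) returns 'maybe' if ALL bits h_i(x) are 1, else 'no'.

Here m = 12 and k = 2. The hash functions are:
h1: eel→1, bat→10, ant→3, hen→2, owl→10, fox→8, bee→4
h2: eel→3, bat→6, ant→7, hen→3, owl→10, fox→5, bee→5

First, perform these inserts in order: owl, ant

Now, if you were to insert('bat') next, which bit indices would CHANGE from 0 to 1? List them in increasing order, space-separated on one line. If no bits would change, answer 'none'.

Start: bits=000000000000
After insert 'owl': sets bits 10 -> bits=000000000010
After insert 'ant': sets bits 3 7 -> bits=000100010010
insert 'bat' would touch bits 6 10; currently bit6=0, bit10=1
Bits that are 0 among those (would change 0->1): 6

Answer: 6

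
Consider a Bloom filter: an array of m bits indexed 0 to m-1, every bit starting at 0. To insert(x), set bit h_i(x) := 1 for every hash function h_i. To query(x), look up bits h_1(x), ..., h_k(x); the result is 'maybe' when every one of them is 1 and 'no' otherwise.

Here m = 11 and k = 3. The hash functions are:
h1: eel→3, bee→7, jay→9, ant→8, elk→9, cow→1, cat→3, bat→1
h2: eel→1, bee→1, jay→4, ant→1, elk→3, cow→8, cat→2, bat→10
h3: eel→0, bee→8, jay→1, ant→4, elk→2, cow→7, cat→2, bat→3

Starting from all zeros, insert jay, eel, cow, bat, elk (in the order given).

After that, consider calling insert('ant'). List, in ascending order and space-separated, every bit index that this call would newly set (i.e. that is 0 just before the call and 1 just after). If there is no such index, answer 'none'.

Start: bits=00000000000
After insert 'jay': sets bits 1 4 9 -> bits=01001000010
After insert 'eel': sets bits 0 1 3 -> bits=11011000010
After insert 'cow': sets bits 1 7 8 -> bits=11011001110
After insert 'bat': sets bits 1 3 10 -> bits=11011001111
After insert 'elk': sets bits 2 3 9 -> bits=11111001111
insert 'ant' would touch bits 1 4 8; currently bit1=1, bit4=1, bit8=1
Bits that are 0 among those (would change 0->1): none

Answer: none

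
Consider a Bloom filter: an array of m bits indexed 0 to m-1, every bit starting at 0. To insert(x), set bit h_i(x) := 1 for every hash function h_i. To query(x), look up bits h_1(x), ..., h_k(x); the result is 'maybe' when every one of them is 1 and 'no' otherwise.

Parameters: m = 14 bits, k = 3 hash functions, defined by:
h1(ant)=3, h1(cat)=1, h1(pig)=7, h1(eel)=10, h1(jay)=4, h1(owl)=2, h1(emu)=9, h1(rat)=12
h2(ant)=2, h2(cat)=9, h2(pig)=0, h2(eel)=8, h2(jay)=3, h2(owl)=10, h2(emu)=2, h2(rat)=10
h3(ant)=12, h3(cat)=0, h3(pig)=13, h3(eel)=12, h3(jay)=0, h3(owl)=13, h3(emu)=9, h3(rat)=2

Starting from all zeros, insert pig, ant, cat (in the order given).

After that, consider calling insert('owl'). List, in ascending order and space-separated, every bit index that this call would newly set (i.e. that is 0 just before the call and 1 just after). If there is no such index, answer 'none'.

Answer: 10

Derivation:
Start: bits=00000000000000
After insert 'pig': sets bits 0 7 13 -> bits=10000001000001
After insert 'ant': sets bits 2 3 12 -> bits=10110001000011
After insert 'cat': sets bits 0 1 9 -> bits=11110001010011
insert 'owl' would touch bits 2 10 13; currently bit2=1, bit10=0, bit13=1
Bits that are 0 among those (would change 0->1): 10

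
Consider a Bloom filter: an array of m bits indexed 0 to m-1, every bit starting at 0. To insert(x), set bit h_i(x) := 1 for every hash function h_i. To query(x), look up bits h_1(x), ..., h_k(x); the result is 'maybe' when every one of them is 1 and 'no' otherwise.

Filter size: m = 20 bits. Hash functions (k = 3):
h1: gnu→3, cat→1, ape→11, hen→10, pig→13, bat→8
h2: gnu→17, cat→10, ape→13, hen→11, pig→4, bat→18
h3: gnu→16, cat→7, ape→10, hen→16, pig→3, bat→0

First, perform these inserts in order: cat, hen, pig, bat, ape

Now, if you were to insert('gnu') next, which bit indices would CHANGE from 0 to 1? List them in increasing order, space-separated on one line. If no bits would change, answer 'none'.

Answer: 17

Derivation:
Start: bits=00000000000000000000
After insert 'cat': sets bits 1 7 10 -> bits=01000001001000000000
After insert 'hen': sets bits 10 11 16 -> bits=01000001001100001000
After insert 'pig': sets bits 3 4 13 -> bits=01011001001101001000
After insert 'bat': sets bits 0 8 18 -> bits=11011001101101001010
After insert 'ape': sets bits 10 11 13 -> bits=11011001101101001010
insert 'gnu' would touch bits 3 16 17; currently bit3=1, bit16=1, bit17=0
Bits that are 0 among those (would change 0->1): 17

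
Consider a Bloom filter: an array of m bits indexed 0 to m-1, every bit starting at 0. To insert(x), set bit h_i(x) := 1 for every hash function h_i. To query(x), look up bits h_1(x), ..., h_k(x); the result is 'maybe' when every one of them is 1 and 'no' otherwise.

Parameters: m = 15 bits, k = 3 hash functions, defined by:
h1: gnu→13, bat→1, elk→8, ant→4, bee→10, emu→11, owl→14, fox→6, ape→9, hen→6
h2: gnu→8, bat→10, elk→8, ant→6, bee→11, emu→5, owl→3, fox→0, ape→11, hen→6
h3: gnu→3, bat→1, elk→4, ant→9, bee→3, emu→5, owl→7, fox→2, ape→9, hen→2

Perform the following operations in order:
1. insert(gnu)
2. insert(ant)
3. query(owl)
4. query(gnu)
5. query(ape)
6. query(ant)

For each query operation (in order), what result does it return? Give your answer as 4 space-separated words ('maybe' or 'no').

Answer: no maybe no maybe

Derivation:
Start: bits=000000000000000
Op 1: insert gnu -> sets bits 3 8 13 -> bits=000100001000010
Op 2: insert ant -> sets bits 4 6 9 -> bits=000110101100010
Op 3: query owl -> checks bit3=1, bit7=0, bit14=0 (has a 0) -> no
Op 4: query gnu -> checks bit3=1, bit8=1, bit13=1 (all 1) -> maybe
Op 5: query ape -> checks bit9=1, bit11=0 (has a 0) -> no
Op 6: query ant -> checks bit4=1, bit6=1, bit9=1 (all 1) -> maybe
Query results in order: no maybe no maybe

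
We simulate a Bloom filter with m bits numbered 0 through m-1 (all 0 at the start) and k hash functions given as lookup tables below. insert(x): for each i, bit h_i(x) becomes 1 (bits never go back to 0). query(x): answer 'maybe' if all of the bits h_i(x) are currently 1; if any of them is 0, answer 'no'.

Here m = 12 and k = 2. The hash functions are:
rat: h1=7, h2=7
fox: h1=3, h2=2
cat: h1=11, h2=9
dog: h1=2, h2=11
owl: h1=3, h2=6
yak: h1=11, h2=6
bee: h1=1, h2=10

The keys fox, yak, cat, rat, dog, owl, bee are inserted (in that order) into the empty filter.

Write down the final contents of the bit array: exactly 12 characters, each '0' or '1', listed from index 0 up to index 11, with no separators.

Start: bits=000000000000
After insert 'fox': sets bits 2 3 -> bits=001100000000
After insert 'yak': sets bits 6 11 -> bits=001100100001
After insert 'cat': sets bits 9 11 -> bits=001100100101
After insert 'rat': sets bits 7 -> bits=001100110101
After insert 'dog': sets bits 2 11 -> bits=001100110101
After insert 'owl': sets bits 3 6 -> bits=001100110101
After insert 'bee': sets bits 1 10 -> bits=011100110111

Answer: 011100110111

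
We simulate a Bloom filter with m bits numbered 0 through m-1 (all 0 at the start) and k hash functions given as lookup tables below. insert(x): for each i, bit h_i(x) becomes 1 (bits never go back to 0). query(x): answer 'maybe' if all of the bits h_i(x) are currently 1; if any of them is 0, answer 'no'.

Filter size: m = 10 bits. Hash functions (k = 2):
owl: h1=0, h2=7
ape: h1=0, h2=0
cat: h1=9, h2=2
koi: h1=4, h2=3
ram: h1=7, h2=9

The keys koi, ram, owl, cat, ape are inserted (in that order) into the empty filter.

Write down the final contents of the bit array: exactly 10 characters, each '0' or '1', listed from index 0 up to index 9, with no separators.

Start: bits=0000000000
After insert 'koi': sets bits 3 4 -> bits=0001100000
After insert 'ram': sets bits 7 9 -> bits=0001100101
After insert 'owl': sets bits 0 7 -> bits=1001100101
After insert 'cat': sets bits 2 9 -> bits=1011100101
After insert 'ape': sets bits 0 -> bits=1011100101

Answer: 1011100101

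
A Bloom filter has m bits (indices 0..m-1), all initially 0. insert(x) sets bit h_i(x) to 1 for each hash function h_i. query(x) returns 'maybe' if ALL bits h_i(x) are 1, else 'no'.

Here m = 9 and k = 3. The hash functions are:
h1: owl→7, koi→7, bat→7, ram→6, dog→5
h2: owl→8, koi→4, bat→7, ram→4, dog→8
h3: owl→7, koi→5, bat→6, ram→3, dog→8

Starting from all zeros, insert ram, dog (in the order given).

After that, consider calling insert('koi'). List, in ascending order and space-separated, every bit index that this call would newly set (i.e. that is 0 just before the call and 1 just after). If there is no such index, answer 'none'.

Start: bits=000000000
After insert 'ram': sets bits 3 4 6 -> bits=000110100
After insert 'dog': sets bits 5 8 -> bits=000111101
insert 'koi' would touch bits 4 5 7; currently bit4=1, bit5=1, bit7=0
Bits that are 0 among those (would change 0->1): 7

Answer: 7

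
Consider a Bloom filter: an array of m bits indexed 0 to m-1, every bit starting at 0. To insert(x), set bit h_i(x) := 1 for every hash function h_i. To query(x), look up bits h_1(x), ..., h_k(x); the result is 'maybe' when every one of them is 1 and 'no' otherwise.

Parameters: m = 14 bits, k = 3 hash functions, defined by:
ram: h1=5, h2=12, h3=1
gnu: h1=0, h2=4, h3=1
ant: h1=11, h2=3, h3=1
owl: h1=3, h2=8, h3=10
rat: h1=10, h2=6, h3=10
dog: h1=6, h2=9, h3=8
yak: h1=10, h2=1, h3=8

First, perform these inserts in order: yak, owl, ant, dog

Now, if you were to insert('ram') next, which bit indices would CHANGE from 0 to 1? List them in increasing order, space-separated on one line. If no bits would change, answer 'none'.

Answer: 5 12

Derivation:
Start: bits=00000000000000
After insert 'yak': sets bits 1 8 10 -> bits=01000000101000
After insert 'owl': sets bits 3 8 10 -> bits=01010000101000
After insert 'ant': sets bits 1 3 11 -> bits=01010000101100
After insert 'dog': sets bits 6 8 9 -> bits=01010010111100
insert 'ram' would touch bits 1 5 12; currently bit1=1, bit5=0, bit12=0
Bits that are 0 among those (would change 0->1): 5 12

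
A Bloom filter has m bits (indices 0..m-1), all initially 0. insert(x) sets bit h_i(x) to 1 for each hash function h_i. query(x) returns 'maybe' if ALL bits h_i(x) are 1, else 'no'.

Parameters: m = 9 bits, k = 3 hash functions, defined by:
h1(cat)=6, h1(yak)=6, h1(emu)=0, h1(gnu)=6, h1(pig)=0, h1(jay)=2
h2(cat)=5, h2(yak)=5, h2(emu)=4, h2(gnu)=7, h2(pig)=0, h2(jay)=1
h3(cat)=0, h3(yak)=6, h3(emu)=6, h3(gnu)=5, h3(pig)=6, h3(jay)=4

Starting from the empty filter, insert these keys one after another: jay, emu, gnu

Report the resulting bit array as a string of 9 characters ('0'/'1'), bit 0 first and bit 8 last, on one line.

Answer: 111011110

Derivation:
Start: bits=000000000
After insert 'jay': sets bits 1 2 4 -> bits=011010000
After insert 'emu': sets bits 0 4 6 -> bits=111010100
After insert 'gnu': sets bits 5 6 7 -> bits=111011110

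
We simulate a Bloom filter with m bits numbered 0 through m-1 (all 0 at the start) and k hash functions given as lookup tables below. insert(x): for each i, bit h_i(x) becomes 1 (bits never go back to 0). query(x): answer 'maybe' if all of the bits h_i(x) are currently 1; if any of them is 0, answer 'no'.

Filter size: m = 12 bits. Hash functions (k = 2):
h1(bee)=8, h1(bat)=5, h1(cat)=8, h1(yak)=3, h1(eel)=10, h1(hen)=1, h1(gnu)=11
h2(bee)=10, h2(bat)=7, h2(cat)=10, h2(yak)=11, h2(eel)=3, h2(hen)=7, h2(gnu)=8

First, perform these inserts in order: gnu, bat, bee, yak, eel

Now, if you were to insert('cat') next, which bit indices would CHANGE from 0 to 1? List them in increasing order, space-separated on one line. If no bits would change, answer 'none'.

Answer: none

Derivation:
Start: bits=000000000000
After insert 'gnu': sets bits 8 11 -> bits=000000001001
After insert 'bat': sets bits 5 7 -> bits=000001011001
After insert 'bee': sets bits 8 10 -> bits=000001011011
After insert 'yak': sets bits 3 11 -> bits=000101011011
After insert 'eel': sets bits 3 10 -> bits=000101011011
insert 'cat' would touch bits 8 10; currently bit8=1, bit10=1
Bits that are 0 among those (would change 0->1): none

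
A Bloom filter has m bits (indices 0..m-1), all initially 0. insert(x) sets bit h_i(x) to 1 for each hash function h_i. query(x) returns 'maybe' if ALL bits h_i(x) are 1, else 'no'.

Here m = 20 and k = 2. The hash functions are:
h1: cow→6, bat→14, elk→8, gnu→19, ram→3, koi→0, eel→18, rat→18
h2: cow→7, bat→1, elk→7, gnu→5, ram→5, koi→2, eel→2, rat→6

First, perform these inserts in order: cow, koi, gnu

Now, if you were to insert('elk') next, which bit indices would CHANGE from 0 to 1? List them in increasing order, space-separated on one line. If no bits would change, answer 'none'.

Start: bits=00000000000000000000
After insert 'cow': sets bits 6 7 -> bits=00000011000000000000
After insert 'koi': sets bits 0 2 -> bits=10100011000000000000
After insert 'gnu': sets bits 5 19 -> bits=10100111000000000001
insert 'elk' would touch bits 7 8; currently bit7=1, bit8=0
Bits that are 0 among those (would change 0->1): 8

Answer: 8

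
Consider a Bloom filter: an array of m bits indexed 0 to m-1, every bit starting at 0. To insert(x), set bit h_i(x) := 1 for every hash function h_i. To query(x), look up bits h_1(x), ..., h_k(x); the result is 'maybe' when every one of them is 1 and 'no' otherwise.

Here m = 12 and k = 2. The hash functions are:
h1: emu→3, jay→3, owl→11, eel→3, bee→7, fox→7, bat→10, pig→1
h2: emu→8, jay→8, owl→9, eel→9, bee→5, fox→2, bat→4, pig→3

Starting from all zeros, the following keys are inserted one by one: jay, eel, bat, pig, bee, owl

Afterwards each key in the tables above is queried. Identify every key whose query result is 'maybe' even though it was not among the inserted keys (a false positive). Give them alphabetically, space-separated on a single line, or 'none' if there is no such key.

Answer: emu

Derivation:
Start: bits=000000000000
After insert 'jay': sets bits 3 8 -> bits=000100001000
After insert 'eel': sets bits 3 9 -> bits=000100001100
After insert 'bat': sets bits 4 10 -> bits=000110001110
After insert 'pig': sets bits 1 3 -> bits=010110001110
After insert 'bee': sets bits 5 7 -> bits=010111011110
After insert 'owl': sets bits 9 11 -> bits=010111011111
Not inserted: emu fox — query each against bits=010111011111:
query emu: checks bit3=1, bit8=1 (all 1) -> maybe => FALSE POSITIVE
query fox: checks bit2=0, bit7=1 (has a 0) -> no => not a false positive
False positives (alphabetical): emu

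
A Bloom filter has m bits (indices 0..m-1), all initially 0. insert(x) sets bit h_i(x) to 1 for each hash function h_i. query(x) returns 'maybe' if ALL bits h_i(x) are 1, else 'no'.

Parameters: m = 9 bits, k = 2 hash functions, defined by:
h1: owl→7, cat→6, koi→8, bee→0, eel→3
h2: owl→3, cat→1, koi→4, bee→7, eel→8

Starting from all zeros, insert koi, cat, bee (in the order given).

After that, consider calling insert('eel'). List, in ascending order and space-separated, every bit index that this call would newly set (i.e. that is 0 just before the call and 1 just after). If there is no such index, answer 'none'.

Start: bits=000000000
After insert 'koi': sets bits 4 8 -> bits=000010001
After insert 'cat': sets bits 1 6 -> bits=010010101
After insert 'bee': sets bits 0 7 -> bits=110010111
insert 'eel' would touch bits 3 8; currently bit3=0, bit8=1
Bits that are 0 among those (would change 0->1): 3

Answer: 3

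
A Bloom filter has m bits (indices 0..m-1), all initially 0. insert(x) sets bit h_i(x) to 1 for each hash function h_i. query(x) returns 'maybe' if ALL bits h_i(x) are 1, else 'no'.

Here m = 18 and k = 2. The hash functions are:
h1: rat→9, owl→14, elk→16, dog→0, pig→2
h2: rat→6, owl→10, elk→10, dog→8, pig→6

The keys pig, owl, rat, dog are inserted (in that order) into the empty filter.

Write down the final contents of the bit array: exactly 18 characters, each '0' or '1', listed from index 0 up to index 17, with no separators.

Start: bits=000000000000000000
After insert 'pig': sets bits 2 6 -> bits=001000100000000000
After insert 'owl': sets bits 10 14 -> bits=001000100010001000
After insert 'rat': sets bits 6 9 -> bits=001000100110001000
After insert 'dog': sets bits 0 8 -> bits=101000101110001000

Answer: 101000101110001000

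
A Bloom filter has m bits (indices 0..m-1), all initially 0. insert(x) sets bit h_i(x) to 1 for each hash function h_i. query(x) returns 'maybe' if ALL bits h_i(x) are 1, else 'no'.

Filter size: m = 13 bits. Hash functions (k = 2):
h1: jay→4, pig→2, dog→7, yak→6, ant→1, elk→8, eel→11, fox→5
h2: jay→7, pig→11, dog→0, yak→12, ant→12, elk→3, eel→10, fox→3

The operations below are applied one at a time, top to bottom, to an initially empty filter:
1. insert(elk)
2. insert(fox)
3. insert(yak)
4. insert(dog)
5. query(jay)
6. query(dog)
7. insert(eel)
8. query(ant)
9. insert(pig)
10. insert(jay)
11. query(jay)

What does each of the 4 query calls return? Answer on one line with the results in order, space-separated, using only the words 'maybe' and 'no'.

Answer: no maybe no maybe

Derivation:
Start: bits=0000000000000
Op 1: insert elk -> sets bits 3 8 -> bits=0001000010000
Op 2: insert fox -> sets bits 3 5 -> bits=0001010010000
Op 3: insert yak -> sets bits 6 12 -> bits=0001011010001
Op 4: insert dog -> sets bits 0 7 -> bits=1001011110001
Op 5: query jay -> checks bit4=0, bit7=1 (has a 0) -> no
Op 6: query dog -> checks bit0=1, bit7=1 (all 1) -> maybe
Op 7: insert eel -> sets bits 10 11 -> bits=1001011110111
Op 8: query ant -> checks bit1=0, bit12=1 (has a 0) -> no
Op 9: insert pig -> sets bits 2 11 -> bits=1011011110111
Op 10: insert jay -> sets bits 4 7 -> bits=1011111110111
Op 11: query jay -> checks bit4=1, bit7=1 (all 1) -> maybe
Query results in order: no maybe no maybe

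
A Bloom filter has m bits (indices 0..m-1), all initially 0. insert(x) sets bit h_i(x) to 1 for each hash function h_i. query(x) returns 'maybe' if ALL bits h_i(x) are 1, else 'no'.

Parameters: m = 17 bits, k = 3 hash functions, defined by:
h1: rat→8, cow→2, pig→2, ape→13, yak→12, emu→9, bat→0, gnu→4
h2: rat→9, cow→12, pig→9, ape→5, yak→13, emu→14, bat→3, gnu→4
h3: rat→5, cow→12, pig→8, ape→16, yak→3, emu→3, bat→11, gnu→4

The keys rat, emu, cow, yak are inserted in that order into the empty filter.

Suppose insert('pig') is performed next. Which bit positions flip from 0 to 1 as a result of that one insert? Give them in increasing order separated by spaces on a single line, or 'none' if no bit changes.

Start: bits=00000000000000000
After insert 'rat': sets bits 5 8 9 -> bits=00000100110000000
After insert 'emu': sets bits 3 9 14 -> bits=00010100110000100
After insert 'cow': sets bits 2 12 -> bits=00110100110010100
After insert 'yak': sets bits 3 12 13 -> bits=00110100110011100
insert 'pig' would touch bits 2 8 9; currently bit2=1, bit8=1, bit9=1
Bits that are 0 among those (would change 0->1): none

Answer: none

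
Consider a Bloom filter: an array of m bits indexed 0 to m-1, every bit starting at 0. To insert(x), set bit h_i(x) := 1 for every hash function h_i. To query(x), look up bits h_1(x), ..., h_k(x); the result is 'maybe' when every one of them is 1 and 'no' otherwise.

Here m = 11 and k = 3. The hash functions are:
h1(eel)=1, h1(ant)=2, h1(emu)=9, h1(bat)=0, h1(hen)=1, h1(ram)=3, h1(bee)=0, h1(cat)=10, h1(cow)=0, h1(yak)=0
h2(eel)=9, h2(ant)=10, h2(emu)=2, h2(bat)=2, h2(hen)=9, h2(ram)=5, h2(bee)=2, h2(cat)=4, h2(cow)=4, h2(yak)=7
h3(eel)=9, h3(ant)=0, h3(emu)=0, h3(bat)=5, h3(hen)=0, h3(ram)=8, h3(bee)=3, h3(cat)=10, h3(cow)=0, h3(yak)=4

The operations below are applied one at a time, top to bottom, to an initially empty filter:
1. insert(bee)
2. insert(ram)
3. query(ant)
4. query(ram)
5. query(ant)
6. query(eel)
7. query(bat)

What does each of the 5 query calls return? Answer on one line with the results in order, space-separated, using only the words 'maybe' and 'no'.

Answer: no maybe no no maybe

Derivation:
Start: bits=00000000000
Op 1: insert bee -> sets bits 0 2 3 -> bits=10110000000
Op 2: insert ram -> sets bits 3 5 8 -> bits=10110100100
Op 3: query ant -> checks bit0=1, bit2=1, bit10=0 (has a 0) -> no
Op 4: query ram -> checks bit3=1, bit5=1, bit8=1 (all 1) -> maybe
Op 5: query ant -> checks bit0=1, bit2=1, bit10=0 (has a 0) -> no
Op 6: query eel -> checks bit1=0, bit9=0 (has a 0) -> no
Op 7: query bat -> checks bit0=1, bit2=1, bit5=1 (all 1) -> maybe
Query results in order: no maybe no no maybe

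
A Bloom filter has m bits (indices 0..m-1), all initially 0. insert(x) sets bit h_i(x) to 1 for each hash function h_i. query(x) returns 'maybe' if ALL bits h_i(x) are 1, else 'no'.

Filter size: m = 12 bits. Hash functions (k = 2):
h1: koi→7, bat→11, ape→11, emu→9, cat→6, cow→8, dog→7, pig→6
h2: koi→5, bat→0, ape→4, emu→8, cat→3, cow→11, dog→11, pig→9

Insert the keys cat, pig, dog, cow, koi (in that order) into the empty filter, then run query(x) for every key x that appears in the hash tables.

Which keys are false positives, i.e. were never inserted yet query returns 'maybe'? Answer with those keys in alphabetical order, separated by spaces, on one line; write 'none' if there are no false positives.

Answer: emu

Derivation:
Start: bits=000000000000
After insert 'cat': sets bits 3 6 -> bits=000100100000
After insert 'pig': sets bits 6 9 -> bits=000100100100
After insert 'dog': sets bits 7 11 -> bits=000100110101
After insert 'cow': sets bits 8 11 -> bits=000100111101
After insert 'koi': sets bits 5 7 -> bits=000101111101
Not inserted: ape bat emu — query each against bits=000101111101:
query ape: checks bit4=0, bit11=1 (has a 0) -> no => not a false positive
query bat: checks bit0=0, bit11=1 (has a 0) -> no => not a false positive
query emu: checks bit8=1, bit9=1 (all 1) -> maybe => FALSE POSITIVE
False positives (alphabetical): emu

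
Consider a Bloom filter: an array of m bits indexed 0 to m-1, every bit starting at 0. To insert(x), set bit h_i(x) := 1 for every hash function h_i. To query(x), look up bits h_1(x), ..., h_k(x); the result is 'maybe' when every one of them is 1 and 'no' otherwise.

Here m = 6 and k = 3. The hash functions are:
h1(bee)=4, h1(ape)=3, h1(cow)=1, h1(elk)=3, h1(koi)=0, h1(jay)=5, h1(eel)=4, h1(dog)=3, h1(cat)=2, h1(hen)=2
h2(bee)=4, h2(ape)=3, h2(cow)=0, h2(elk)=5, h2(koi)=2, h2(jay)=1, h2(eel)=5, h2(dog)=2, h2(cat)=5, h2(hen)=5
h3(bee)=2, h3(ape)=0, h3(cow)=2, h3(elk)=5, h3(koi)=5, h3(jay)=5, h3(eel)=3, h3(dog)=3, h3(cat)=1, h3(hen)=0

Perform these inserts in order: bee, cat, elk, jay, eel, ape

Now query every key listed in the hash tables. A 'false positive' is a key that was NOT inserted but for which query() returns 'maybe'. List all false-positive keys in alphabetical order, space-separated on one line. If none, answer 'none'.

Answer: cow dog hen koi

Derivation:
Start: bits=000000
After insert 'bee': sets bits 2 4 -> bits=001010
After insert 'cat': sets bits 1 2 5 -> bits=011011
After insert 'elk': sets bits 3 5 -> bits=011111
After insert 'jay': sets bits 1 5 -> bits=011111
After insert 'eel': sets bits 3 4 5 -> bits=011111
After insert 'ape': sets bits 0 3 -> bits=111111
Not inserted: cow dog hen koi — query each against bits=111111:
query cow: checks bit0=1, bit1=1, bit2=1 (all 1) -> maybe => FALSE POSITIVE
query dog: checks bit2=1, bit3=1 (all 1) -> maybe => FALSE POSITIVE
query hen: checks bit0=1, bit2=1, bit5=1 (all 1) -> maybe => FALSE POSITIVE
query koi: checks bit0=1, bit2=1, bit5=1 (all 1) -> maybe => FALSE POSITIVE
False positives (alphabetical): cow dog hen koi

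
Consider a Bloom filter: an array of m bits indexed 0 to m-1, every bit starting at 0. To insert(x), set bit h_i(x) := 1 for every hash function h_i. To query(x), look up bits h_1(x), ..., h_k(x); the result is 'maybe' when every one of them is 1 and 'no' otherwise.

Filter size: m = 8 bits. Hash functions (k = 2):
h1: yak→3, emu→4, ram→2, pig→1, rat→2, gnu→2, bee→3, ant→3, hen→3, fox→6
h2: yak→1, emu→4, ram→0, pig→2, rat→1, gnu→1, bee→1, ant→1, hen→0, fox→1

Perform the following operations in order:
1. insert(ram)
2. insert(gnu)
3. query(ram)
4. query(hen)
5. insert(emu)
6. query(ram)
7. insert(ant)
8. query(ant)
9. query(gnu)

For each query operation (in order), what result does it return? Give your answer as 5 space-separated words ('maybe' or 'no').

Answer: maybe no maybe maybe maybe

Derivation:
Start: bits=00000000
Op 1: insert ram -> sets bits 0 2 -> bits=10100000
Op 2: insert gnu -> sets bits 1 2 -> bits=11100000
Op 3: query ram -> checks bit0=1, bit2=1 (all 1) -> maybe
Op 4: query hen -> checks bit0=1, bit3=0 (has a 0) -> no
Op 5: insert emu -> sets bits 4 -> bits=11101000
Op 6: query ram -> checks bit0=1, bit2=1 (all 1) -> maybe
Op 7: insert ant -> sets bits 1 3 -> bits=11111000
Op 8: query ant -> checks bit1=1, bit3=1 (all 1) -> maybe
Op 9: query gnu -> checks bit1=1, bit2=1 (all 1) -> maybe
Query results in order: maybe no maybe maybe maybe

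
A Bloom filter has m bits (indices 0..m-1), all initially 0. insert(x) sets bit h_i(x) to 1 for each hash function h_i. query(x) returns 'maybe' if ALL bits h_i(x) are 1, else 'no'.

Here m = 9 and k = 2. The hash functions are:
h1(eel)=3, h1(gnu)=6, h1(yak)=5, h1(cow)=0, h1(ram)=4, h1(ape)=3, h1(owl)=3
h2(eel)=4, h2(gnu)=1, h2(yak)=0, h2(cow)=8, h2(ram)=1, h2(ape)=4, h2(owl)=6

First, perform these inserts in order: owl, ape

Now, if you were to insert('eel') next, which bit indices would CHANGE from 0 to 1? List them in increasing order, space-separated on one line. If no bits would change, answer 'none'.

Start: bits=000000000
After insert 'owl': sets bits 3 6 -> bits=000100100
After insert 'ape': sets bits 3 4 -> bits=000110100
insert 'eel' would touch bits 3 4; currently bit3=1, bit4=1
Bits that are 0 among those (would change 0->1): none

Answer: none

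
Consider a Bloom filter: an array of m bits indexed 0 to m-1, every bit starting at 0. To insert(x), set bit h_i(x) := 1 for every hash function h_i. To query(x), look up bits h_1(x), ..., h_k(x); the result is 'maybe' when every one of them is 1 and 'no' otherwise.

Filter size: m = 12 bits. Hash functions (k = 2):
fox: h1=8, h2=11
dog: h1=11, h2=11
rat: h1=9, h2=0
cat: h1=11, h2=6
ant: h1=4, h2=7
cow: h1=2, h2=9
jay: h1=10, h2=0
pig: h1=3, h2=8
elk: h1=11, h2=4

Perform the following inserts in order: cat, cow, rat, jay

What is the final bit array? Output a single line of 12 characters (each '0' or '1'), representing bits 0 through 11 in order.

Answer: 101000100111

Derivation:
Start: bits=000000000000
After insert 'cat': sets bits 6 11 -> bits=000000100001
After insert 'cow': sets bits 2 9 -> bits=001000100101
After insert 'rat': sets bits 0 9 -> bits=101000100101
After insert 'jay': sets bits 0 10 -> bits=101000100111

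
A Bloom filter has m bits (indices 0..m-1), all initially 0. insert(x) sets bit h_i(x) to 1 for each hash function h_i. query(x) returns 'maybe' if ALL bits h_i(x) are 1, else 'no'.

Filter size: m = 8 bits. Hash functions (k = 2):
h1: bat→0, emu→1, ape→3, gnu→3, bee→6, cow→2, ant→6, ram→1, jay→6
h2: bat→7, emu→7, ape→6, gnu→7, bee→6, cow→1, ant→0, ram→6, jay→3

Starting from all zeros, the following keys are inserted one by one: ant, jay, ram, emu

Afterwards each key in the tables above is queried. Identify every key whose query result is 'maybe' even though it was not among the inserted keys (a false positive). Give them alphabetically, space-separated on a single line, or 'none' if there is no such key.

Answer: ape bat bee gnu

Derivation:
Start: bits=00000000
After insert 'ant': sets bits 0 6 -> bits=10000010
After insert 'jay': sets bits 3 6 -> bits=10010010
After insert 'ram': sets bits 1 6 -> bits=11010010
After insert 'emu': sets bits 1 7 -> bits=11010011
Not inserted: ape bat bee cow gnu — query each against bits=11010011:
query ape: checks bit3=1, bit6=1 (all 1) -> maybe => FALSE POSITIVE
query bat: checks bit0=1, bit7=1 (all 1) -> maybe => FALSE POSITIVE
query bee: checks bit6=1 (all 1) -> maybe => FALSE POSITIVE
query cow: checks bit1=1, bit2=0 (has a 0) -> no => not a false positive
query gnu: checks bit3=1, bit7=1 (all 1) -> maybe => FALSE POSITIVE
False positives (alphabetical): ape bat bee gnu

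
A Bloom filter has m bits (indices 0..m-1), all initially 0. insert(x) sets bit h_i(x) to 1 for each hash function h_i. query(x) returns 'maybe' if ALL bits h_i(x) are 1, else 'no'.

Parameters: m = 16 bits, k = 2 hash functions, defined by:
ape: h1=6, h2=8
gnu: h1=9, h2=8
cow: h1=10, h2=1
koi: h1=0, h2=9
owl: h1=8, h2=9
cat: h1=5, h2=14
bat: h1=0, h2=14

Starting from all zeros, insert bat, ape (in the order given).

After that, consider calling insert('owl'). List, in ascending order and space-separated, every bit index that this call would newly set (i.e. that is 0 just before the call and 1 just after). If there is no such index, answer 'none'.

Answer: 9

Derivation:
Start: bits=0000000000000000
After insert 'bat': sets bits 0 14 -> bits=1000000000000010
After insert 'ape': sets bits 6 8 -> bits=1000001010000010
insert 'owl' would touch bits 8 9; currently bit8=1, bit9=0
Bits that are 0 among those (would change 0->1): 9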